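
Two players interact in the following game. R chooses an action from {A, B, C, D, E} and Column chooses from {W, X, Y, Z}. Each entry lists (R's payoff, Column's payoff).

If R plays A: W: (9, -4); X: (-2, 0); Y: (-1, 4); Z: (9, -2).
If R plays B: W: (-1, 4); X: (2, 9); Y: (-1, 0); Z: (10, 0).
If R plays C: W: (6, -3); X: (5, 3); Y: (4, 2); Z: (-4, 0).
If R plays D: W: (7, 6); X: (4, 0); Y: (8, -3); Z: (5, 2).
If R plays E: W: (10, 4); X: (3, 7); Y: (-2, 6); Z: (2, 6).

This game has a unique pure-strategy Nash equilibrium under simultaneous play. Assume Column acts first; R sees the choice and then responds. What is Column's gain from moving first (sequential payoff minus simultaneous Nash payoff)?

Work backward from R's decision.
- W: R compares 9, -1, 6, 7, 10 and picks E; Column would get 4.
- X: R compares -2, 2, 5, 4, 3 and picks C; Column would get 3.
- Y: R compares -1, -1, 4, 8, -2 and picks D; Column would get -3.
- Z: R compares 9, 10, -4, 5, 2 and picks B; Column would get 0.
Column's induced payoffs are 4, 3, -3, 0, so Column commits to W. Subgame-perfect outcome: (E, W) with payoffs (10, 4).
Under simultaneous play:
R's best replies: W→E; X→C; Y→D; Z→B.
Column's best replies: A→Y; B→X; C→X; D→W; E→X.
The unique mutual best reply is (C, X), giving (5, 3).
Column's commitment gain: 4 − 3 = 1.

1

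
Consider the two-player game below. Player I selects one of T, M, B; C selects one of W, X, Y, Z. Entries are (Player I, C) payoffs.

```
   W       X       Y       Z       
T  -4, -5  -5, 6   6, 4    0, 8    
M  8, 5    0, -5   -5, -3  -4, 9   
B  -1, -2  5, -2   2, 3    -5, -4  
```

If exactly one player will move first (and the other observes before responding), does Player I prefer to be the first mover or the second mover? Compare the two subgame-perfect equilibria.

If Player I leads: C's best replies are T→Z, M→Z, B→Y; Player I's induced payoffs 0, -4, 2; outcome (B, Y), payoffs (2, 3).
If C leads: Player I's best replies are W→M, X→B, Y→T, Z→T; C's induced payoffs 5, -2, 4, 8; outcome (T, Z), payoffs (0, 8).
Player I gets 2 moving first and 0 moving second, so Player I prefers to move first.

first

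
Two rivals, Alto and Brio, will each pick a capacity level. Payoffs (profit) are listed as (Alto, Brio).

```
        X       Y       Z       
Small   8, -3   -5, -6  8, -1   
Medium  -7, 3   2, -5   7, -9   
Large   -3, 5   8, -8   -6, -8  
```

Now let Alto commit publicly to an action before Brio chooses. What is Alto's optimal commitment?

Small

Brio best-responds to each possible Alto move:
- Small: BR = Z, leader payoff 8.
- Medium: BR = X, leader payoff -7.
- Large: BR = X, leader payoff -3.
Maximizing over 8, -7, -3, Alto chooses Small. Subgame-perfect outcome: (Small, Z) with payoffs (8, -1).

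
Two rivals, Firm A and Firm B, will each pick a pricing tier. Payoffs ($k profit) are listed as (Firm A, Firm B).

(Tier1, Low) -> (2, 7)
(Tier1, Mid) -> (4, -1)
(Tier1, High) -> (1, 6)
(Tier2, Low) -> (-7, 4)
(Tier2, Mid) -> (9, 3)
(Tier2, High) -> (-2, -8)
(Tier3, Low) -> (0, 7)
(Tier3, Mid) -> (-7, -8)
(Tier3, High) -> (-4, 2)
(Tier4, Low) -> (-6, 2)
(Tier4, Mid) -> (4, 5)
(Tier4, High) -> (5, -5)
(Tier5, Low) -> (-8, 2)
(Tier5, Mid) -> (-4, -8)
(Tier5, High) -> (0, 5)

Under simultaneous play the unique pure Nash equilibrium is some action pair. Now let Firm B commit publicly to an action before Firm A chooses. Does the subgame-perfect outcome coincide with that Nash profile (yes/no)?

yes

Firm A best-responds to each possible Firm B move:
- Low: BR = Tier1, leader payoff 7.
- Mid: BR = Tier2, leader payoff 3.
- High: BR = Tier4, leader payoff -5.
Firm B's induced payoffs are 7, 3, -5, so Firm B commits to Low. Subgame-perfect outcome: (Tier1, Low) with payoffs (2, 7).
Under simultaneous play:
Firm A's best replies: Low→Tier1; Mid→Tier2; High→Tier4.
Firm B's best replies: Tier1→Low; Tier2→Low; Tier3→Low; Tier4→Mid; Tier5→High.
Only (Tier1, Low) has each player best-responding; Nash payoffs (2, 7).
Sequential outcome (Tier1, Low) coincides with the Nash profile (Tier1, Low).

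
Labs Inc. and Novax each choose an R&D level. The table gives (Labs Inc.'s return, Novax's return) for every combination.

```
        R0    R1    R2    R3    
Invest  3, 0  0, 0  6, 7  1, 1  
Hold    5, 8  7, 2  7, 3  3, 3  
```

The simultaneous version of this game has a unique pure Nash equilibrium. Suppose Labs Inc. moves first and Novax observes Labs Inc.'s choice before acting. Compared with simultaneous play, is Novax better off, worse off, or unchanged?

worse off

Backward induction with Labs Inc. moving first.
- Invest: BR = R2, leader payoff 6.
- Hold: BR = R0, leader payoff 5.
Among 6, 5, the best is 6 at Invest. Subgame-perfect outcome: (Invest, R2) with payoffs (6, 7).
For the simultaneous game, intersect best replies.
Labs Inc.'s best replies: R0→Hold; R1→Hold; R2→Hold; R3→Hold.
Novax's best replies: Invest→R2; Hold→R0.
Only (Hold, R0) has each player best-responding; Nash payoffs (5, 8).
Novax earns 7 sequentially versus 8 at the Nash outcome: worse off.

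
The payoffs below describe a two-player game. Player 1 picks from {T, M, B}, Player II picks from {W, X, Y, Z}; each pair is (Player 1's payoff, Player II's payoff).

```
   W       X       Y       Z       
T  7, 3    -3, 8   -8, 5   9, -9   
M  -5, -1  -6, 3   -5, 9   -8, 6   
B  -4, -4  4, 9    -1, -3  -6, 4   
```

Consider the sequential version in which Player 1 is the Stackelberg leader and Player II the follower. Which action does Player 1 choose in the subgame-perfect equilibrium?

Backward induction with Player 1 moving first.
- T: Player II compares 3, 8, 5, -9 and picks X; Player 1 would get -3.
- M: Player II compares -1, 3, 9, 6 and picks Y; Player 1 would get -5.
- B: Player II compares -4, 9, -3, 4 and picks X; Player 1 would get 4.
Player 1's induced payoffs are -3, -5, 4, so Player 1 commits to B. Subgame-perfect outcome: (B, X) with payoffs (4, 9).

B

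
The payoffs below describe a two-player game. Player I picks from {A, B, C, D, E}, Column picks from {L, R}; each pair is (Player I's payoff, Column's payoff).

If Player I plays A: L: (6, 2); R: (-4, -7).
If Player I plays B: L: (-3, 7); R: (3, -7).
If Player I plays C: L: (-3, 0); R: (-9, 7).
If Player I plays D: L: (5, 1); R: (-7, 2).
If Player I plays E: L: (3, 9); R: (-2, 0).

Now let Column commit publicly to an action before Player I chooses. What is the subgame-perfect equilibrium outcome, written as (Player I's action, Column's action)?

Player I best-responds to each possible Column move:
- L: Player I compares 6, -3, -3, 5, 3 and picks A; Column would get 2.
- R: Player I compares -4, 3, -9, -7, -2 and picks B; Column would get -7.
Column's induced payoffs are 2, -7, so Column commits to L. Subgame-perfect outcome: (A, L) with payoffs (6, 2).

(A, L)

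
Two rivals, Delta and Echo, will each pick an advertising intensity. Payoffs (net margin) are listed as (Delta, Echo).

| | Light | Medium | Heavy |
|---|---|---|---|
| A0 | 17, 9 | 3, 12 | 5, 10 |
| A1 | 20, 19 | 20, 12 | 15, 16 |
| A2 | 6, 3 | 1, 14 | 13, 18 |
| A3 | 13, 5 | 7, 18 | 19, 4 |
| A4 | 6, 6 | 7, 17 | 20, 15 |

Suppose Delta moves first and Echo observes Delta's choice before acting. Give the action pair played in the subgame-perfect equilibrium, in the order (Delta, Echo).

Echo best-responds to each possible Delta move:
- A0 → Echo plays Medium (best of 9, 12, 10); Delta gets 3.
- A1 → Echo plays Light (best of 19, 12, 16); Delta gets 20.
- A2 → Echo plays Heavy (best of 3, 14, 18); Delta gets 13.
- A3 → Echo plays Medium (best of 5, 18, 4); Delta gets 7.
- A4 → Echo plays Medium (best of 6, 17, 15); Delta gets 7.
Maximizing over 3, 20, 13, 7, 7, Delta chooses A1. Subgame-perfect outcome: (A1, Light) with payoffs (20, 19).

(A1, Light)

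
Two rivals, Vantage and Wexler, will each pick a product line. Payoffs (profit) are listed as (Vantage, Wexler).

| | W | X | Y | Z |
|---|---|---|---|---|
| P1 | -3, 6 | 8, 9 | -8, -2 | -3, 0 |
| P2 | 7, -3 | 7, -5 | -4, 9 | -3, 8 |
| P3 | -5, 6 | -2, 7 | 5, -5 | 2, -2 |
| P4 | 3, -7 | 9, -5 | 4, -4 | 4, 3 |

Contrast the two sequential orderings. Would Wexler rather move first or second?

If Vantage leads: Wexler's best replies are P1→X, P2→Y, P3→X, P4→Z; Vantage's induced payoffs 8, -4, -2, 4; outcome (P1, X), payoffs (8, 9).
If Wexler leads: Vantage's best replies are W→P2, X→P4, Y→P3, Z→P4; Wexler's induced payoffs -3, -5, -5, 3; outcome (P4, Z), payoffs (4, 3).
Wexler gets 3 moving first and 9 moving second, so Wexler prefers to move second.

second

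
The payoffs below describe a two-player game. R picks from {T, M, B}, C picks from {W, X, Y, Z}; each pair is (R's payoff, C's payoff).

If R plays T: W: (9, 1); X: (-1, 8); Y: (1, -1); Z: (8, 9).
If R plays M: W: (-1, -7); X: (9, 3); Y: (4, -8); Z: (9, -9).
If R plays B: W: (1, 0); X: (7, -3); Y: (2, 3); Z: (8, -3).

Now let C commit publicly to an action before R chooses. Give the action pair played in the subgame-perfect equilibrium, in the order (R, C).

(M, X)

Backward induction with C moving first.
- W: BR = T, leader payoff 1.
- X: BR = M, leader payoff 3.
- Y: BR = M, leader payoff -8.
- Z: BR = M, leader payoff -9.
C's induced payoffs are 1, 3, -8, -9, so C commits to X. Subgame-perfect outcome: (M, X) with payoffs (9, 3).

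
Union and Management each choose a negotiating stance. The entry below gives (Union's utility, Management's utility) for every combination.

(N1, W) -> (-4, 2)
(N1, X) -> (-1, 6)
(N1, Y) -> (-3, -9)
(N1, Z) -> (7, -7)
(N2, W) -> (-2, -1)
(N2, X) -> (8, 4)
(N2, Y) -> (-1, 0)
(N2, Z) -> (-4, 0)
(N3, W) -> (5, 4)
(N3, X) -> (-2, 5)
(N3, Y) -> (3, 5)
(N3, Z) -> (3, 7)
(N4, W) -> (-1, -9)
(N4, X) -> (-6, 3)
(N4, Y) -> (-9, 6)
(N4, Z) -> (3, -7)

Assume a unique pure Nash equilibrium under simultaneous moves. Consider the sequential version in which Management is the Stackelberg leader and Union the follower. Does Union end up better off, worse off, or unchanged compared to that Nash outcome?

worse off

Union best-responds to each possible Management move:
- W → Union plays N3 (best of -4, -2, 5, -1); Management gets 4.
- X → Union plays N2 (best of -1, 8, -2, -6); Management gets 4.
- Y → Union plays N3 (best of -3, -1, 3, -9); Management gets 5.
- Z → Union plays N1 (best of 7, -4, 3, 3); Management gets -7.
Maximizing over 4, 4, 5, -7, Management chooses Y. Subgame-perfect outcome: (N3, Y) with payoffs (3, 5).
For the simultaneous game, intersect best replies.
Union's best replies: W→N3; X→N2; Y→N3; Z→N1.
Management's best replies: N1→X; N2→X; N3→Z; N4→Y.
The unique mutual best reply is (N2, X), giving (8, 4).
Union earns 3 sequentially versus 8 at the Nash outcome: worse off.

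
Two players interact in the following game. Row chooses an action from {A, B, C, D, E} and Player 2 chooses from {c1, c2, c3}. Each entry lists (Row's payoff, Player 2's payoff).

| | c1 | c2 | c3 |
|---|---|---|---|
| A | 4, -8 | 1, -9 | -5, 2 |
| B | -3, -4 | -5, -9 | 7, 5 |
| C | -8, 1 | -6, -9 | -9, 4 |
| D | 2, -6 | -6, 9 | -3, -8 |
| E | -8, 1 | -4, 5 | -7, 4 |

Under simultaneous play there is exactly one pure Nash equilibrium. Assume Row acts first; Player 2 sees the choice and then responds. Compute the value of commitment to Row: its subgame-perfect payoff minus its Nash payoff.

0

Solve by backward induction (Row leads).
- A → Player 2 plays c3 (best of -8, -9, 2); Row gets -5.
- B → Player 2 plays c3 (best of -4, -9, 5); Row gets 7.
- C → Player 2 plays c3 (best of 1, -9, 4); Row gets -9.
- D → Player 2 plays c2 (best of -6, 9, -8); Row gets -6.
- E → Player 2 plays c2 (best of 1, 5, 4); Row gets -4.
Row's induced payoffs are -5, 7, -9, -6, -4, so Row commits to B. Subgame-perfect outcome: (B, c3) with payoffs (7, 5).
Under simultaneous play:
Row's best replies: c1→A; c2→A; c3→B.
Player 2's best replies: A→c3; B→c3; C→c3; D→c2; E→c2.
Only (B, c3) has each player best-responding; Nash payoffs (7, 5).
Row's commitment gain: 7 − 7 = 0.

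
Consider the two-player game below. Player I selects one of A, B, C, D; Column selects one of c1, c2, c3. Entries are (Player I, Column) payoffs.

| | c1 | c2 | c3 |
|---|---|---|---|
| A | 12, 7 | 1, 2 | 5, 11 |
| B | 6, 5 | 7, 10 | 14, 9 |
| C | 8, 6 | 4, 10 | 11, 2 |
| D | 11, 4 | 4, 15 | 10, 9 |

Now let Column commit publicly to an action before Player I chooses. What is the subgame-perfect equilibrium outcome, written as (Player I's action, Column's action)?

Player I best-responds to each possible Column move:
- c1: BR = A, leader payoff 7.
- c2: BR = B, leader payoff 10.
- c3: BR = B, leader payoff 9.
Column's induced payoffs are 7, 10, 9, so Column commits to c2. Subgame-perfect outcome: (B, c2) with payoffs (7, 10).

(B, c2)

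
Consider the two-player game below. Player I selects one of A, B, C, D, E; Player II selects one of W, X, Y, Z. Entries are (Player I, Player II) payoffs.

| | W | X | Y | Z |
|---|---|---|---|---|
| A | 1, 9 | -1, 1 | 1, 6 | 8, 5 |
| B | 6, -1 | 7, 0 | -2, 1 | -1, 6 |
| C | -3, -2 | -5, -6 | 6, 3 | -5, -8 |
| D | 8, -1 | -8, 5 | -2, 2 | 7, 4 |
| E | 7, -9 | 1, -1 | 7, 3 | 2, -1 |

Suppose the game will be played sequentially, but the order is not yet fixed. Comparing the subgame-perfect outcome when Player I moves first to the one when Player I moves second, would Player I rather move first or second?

If Player I leads: Player II's best replies are A→W, B→Z, C→Y, D→X, E→Y; Player I's induced payoffs 1, -1, 6, -8, 7; outcome (E, Y), payoffs (7, 3).
If Player II leads: Player I's best replies are W→D, X→B, Y→E, Z→A; Player II's induced payoffs -1, 0, 3, 5; outcome (A, Z), payoffs (8, 5).
Player I gets 7 moving first and 8 moving second, so Player I prefers to move second.

second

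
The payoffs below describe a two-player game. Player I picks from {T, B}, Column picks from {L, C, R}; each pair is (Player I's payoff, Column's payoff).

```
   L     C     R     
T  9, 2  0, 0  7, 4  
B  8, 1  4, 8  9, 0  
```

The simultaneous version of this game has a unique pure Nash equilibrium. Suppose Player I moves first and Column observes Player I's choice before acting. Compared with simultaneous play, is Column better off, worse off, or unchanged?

Solve by backward induction (Player I leads).
- T: Column compares 2, 0, 4 and picks R; Player I would get 7.
- B: Column compares 1, 8, 0 and picks C; Player I would get 4.
Maximizing over 7, 4, Player I chooses T. Subgame-perfect outcome: (T, R) with payoffs (7, 4).
Under simultaneous play:
Player I's best replies: L→T; C→B; R→B.
Column's best replies: T→R; B→C.
The unique mutual best reply is (B, C), giving (4, 8).
Column earns 4 sequentially versus 8 at the Nash outcome: worse off.

worse off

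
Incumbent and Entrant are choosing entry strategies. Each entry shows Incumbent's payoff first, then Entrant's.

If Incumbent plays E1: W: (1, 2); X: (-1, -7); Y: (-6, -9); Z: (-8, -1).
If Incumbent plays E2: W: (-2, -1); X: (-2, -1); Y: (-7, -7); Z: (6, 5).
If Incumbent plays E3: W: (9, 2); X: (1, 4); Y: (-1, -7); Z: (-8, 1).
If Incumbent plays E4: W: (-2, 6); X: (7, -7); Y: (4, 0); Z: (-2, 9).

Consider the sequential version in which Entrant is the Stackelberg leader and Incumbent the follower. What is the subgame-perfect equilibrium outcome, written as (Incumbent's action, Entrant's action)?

(E2, Z)

Solve by backward induction (Entrant leads).
- W: Incumbent compares 1, -2, 9, -2 and picks E3; Entrant would get 2.
- X: Incumbent compares -1, -2, 1, 7 and picks E4; Entrant would get -7.
- Y: Incumbent compares -6, -7, -1, 4 and picks E4; Entrant would get 0.
- Z: Incumbent compares -8, 6, -8, -2 and picks E2; Entrant would get 5.
Maximizing over 2, -7, 0, 5, Entrant chooses Z. Subgame-perfect outcome: (E2, Z) with payoffs (6, 5).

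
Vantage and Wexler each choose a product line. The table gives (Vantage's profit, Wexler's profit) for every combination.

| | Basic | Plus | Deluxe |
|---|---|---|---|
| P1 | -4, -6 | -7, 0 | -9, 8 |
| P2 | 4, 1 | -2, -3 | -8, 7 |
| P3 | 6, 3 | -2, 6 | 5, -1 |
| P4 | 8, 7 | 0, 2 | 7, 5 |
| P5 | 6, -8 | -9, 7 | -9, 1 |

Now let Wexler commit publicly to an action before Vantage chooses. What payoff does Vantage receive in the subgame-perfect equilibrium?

8

Work backward from Vantage's decision.
- Basic → Vantage plays P4 (best of -4, 4, 6, 8, 6); Wexler gets 7.
- Plus → Vantage plays P4 (best of -7, -2, -2, 0, -9); Wexler gets 2.
- Deluxe → Vantage plays P4 (best of -9, -8, 5, 7, -9); Wexler gets 5.
Wexler's induced payoffs are 7, 2, 5, so Wexler commits to Basic. Subgame-perfect outcome: (P4, Basic) with payoffs (8, 7).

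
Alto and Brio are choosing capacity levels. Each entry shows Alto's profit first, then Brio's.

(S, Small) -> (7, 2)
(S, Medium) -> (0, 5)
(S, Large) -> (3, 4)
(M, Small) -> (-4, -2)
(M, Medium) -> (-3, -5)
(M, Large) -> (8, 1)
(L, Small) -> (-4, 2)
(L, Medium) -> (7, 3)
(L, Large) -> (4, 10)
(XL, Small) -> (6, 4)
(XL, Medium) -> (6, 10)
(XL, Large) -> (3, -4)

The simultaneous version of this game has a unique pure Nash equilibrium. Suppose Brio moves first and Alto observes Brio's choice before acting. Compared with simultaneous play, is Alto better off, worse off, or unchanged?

Work backward from Alto's decision.
- Small → Alto plays S (best of 7, -4, -4, 6); Brio gets 2.
- Medium → Alto plays L (best of 0, -3, 7, 6); Brio gets 3.
- Large → Alto plays M (best of 3, 8, 4, 3); Brio gets 1.
Among 2, 3, 1, the best is 3 at Medium. Subgame-perfect outcome: (L, Medium) with payoffs (7, 3).
Now find the simultaneous Nash equilibrium.
Alto's best replies: Small→S; Medium→L; Large→M.
Brio's best replies: S→Medium; M→Large; L→Large; XL→Medium.
Only (M, Large) has each player best-responding; Nash payoffs (8, 1).
Alto earns 7 sequentially versus 8 at the Nash outcome: worse off.

worse off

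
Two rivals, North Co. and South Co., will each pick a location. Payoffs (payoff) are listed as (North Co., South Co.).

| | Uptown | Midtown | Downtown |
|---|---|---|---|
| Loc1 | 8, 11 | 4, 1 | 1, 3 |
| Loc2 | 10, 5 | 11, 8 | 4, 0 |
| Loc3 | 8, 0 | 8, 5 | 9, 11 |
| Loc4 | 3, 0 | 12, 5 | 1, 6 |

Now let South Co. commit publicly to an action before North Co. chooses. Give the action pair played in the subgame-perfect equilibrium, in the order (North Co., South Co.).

Work backward from North Co.'s decision.
- Uptown: North Co. compares 8, 10, 8, 3 and picks Loc2; South Co. would get 5.
- Midtown: North Co. compares 4, 11, 8, 12 and picks Loc4; South Co. would get 5.
- Downtown: North Co. compares 1, 4, 9, 1 and picks Loc3; South Co. would get 11.
Maximizing over 5, 5, 11, South Co. chooses Downtown. Subgame-perfect outcome: (Loc3, Downtown) with payoffs (9, 11).

(Loc3, Downtown)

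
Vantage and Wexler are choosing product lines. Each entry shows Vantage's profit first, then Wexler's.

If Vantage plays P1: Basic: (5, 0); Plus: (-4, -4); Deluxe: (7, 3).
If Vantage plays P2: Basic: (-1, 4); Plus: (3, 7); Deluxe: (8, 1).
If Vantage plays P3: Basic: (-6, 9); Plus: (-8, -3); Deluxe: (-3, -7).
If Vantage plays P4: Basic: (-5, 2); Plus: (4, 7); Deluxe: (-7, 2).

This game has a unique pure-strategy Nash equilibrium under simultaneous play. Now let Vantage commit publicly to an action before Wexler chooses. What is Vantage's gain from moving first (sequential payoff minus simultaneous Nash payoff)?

Work backward from Wexler's decision.
- P1: BR = Deluxe, leader payoff 7.
- P2: BR = Plus, leader payoff 3.
- P3: BR = Basic, leader payoff -6.
- P4: BR = Plus, leader payoff 4.
Vantage's induced payoffs are 7, 3, -6, 4, so Vantage commits to P1. Subgame-perfect outcome: (P1, Deluxe) with payoffs (7, 3).
Under simultaneous play:
Vantage's best replies: Basic→P1; Plus→P4; Deluxe→P2.
Wexler's best replies: P1→Deluxe; P2→Plus; P3→Basic; P4→Plus.
The unique mutual best reply is (P4, Plus), giving (4, 7).
Vantage's commitment gain: 7 − 4 = 3.

3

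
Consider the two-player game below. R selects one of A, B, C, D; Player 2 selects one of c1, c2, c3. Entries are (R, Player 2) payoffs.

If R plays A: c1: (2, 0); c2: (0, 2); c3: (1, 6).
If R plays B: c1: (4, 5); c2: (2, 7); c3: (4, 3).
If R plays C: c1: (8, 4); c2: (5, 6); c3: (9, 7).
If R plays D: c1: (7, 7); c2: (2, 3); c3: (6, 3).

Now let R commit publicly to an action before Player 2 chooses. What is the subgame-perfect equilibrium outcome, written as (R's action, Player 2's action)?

Player 2 best-responds to each possible R move:
- A: BR = c3, leader payoff 1.
- B: BR = c2, leader payoff 2.
- C: BR = c3, leader payoff 9.
- D: BR = c1, leader payoff 7.
Among 1, 2, 9, 7, the best is 9 at C. Subgame-perfect outcome: (C, c3) with payoffs (9, 7).

(C, c3)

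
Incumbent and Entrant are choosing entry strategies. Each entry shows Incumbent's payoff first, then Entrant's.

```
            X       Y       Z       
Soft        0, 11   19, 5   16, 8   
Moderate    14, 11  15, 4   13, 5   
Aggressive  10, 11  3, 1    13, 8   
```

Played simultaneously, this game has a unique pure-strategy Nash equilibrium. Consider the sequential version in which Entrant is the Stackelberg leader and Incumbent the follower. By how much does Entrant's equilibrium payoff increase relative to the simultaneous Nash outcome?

0

Incumbent best-responds to each possible Entrant move:
- X: BR = Moderate, leader payoff 11.
- Y: BR = Soft, leader payoff 5.
- Z: BR = Soft, leader payoff 8.
Among 11, 5, 8, the best is 11 at X. Subgame-perfect outcome: (Moderate, X) with payoffs (14, 11).
For the simultaneous game, intersect best replies.
Incumbent's best replies: X→Moderate; Y→Soft; Z→Soft.
Entrant's best replies: Soft→X; Moderate→X; Aggressive→X.
The unique mutual best reply is (Moderate, X), giving (14, 11).
Entrant's commitment gain: 11 − 11 = 0.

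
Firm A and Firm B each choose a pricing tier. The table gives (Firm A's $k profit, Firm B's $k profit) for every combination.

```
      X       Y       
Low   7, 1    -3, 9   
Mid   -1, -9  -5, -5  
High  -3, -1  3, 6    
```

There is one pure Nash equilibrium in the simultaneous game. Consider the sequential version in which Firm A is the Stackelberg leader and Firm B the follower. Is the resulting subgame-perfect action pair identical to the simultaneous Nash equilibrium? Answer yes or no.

Firm B best-responds to each possible Firm A move:
- Low → Firm B plays Y (best of 1, 9); Firm A gets -3.
- Mid → Firm B plays Y (best of -9, -5); Firm A gets -5.
- High → Firm B plays Y (best of -1, 6); Firm A gets 3.
Maximizing over -3, -5, 3, Firm A chooses High. Subgame-perfect outcome: (High, Y) with payoffs (3, 6).
For the simultaneous game, intersect best replies.
Firm A's best replies: X→Low; Y→High.
Firm B's best replies: Low→Y; Mid→Y; High→Y.
The unique mutual best reply is (High, Y), giving (3, 6).
Sequential outcome (High, Y) coincides with the Nash profile (High, Y).

yes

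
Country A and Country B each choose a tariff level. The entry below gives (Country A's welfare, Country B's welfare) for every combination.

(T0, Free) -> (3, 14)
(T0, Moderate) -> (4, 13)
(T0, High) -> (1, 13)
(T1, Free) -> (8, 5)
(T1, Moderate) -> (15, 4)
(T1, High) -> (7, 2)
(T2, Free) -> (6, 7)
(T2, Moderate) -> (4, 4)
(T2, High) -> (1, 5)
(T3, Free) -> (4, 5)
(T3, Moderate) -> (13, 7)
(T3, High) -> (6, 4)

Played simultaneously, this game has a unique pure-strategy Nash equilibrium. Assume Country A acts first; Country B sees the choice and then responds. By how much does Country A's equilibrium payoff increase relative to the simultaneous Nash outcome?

5

Country B best-responds to each possible Country A move:
- T0: Country B compares 14, 13, 13 and picks Free; Country A would get 3.
- T1: Country B compares 5, 4, 2 and picks Free; Country A would get 8.
- T2: Country B compares 7, 4, 5 and picks Free; Country A would get 6.
- T3: Country B compares 5, 7, 4 and picks Moderate; Country A would get 13.
Among 3, 8, 6, 13, the best is 13 at T3. Subgame-perfect outcome: (T3, Moderate) with payoffs (13, 7).
Now find the simultaneous Nash equilibrium.
Country A's best replies: Free→T1; Moderate→T1; High→T1.
Country B's best replies: T0→Free; T1→Free; T2→Free; T3→Moderate.
The unique mutual best reply is (T1, Free), giving (8, 5).
Country A's commitment gain: 13 − 8 = 5.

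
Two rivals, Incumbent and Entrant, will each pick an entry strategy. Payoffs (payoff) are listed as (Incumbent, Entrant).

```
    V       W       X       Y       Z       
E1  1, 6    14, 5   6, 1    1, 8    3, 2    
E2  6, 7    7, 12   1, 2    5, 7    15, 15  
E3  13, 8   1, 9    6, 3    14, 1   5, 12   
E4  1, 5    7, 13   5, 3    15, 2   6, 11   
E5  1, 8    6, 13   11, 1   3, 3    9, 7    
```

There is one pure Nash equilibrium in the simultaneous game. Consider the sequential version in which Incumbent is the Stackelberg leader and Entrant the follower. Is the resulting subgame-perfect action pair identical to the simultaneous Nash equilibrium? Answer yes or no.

yes

Solve by backward induction (Incumbent leads).
- E1: BR = Y, leader payoff 1.
- E2: BR = Z, leader payoff 15.
- E3: BR = Z, leader payoff 5.
- E4: BR = W, leader payoff 7.
- E5: BR = W, leader payoff 6.
Among 1, 15, 5, 7, 6, the best is 15 at E2. Subgame-perfect outcome: (E2, Z) with payoffs (15, 15).
Under simultaneous play:
Incumbent's best replies: V→E3; W→E1; X→E5; Y→E4; Z→E2.
Entrant's best replies: E1→Y; E2→Z; E3→Z; E4→W; E5→W.
The unique mutual best reply is (E2, Z), giving (15, 15).
Sequential outcome (E2, Z) coincides with the Nash profile (E2, Z).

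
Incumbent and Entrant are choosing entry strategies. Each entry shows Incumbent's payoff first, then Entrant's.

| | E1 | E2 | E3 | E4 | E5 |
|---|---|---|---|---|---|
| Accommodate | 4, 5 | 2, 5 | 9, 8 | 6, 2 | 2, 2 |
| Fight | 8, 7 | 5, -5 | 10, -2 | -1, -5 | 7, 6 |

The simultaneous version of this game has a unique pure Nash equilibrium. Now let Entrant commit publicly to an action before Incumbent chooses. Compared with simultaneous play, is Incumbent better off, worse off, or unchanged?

unchanged

Backward induction with Entrant moving first.
- E1: Incumbent compares 4, 8 and picks Fight; Entrant would get 7.
- E2: Incumbent compares 2, 5 and picks Fight; Entrant would get -5.
- E3: Incumbent compares 9, 10 and picks Fight; Entrant would get -2.
- E4: Incumbent compares 6, -1 and picks Accommodate; Entrant would get 2.
- E5: Incumbent compares 2, 7 and picks Fight; Entrant would get 6.
Among 7, -5, -2, 2, 6, the best is 7 at E1. Subgame-perfect outcome: (Fight, E1) with payoffs (8, 7).
For the simultaneous game, intersect best replies.
Incumbent's best replies: E1→Fight; E2→Fight; E3→Fight; E4→Accommodate; E5→Fight.
Entrant's best replies: Accommodate→E3; Fight→E1.
The unique mutual best reply is (Fight, E1), giving (8, 7).
Incumbent earns 8 sequentially versus 8 at the Nash outcome: unchanged.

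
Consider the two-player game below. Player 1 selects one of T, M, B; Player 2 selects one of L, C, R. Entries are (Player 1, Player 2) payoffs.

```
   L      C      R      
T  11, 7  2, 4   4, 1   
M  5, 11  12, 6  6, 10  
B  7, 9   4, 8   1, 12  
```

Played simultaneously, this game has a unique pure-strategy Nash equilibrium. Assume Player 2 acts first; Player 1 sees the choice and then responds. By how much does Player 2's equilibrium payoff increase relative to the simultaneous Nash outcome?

Work backward from Player 1's decision.
- L: Player 1 compares 11, 5, 7 and picks T; Player 2 would get 7.
- C: Player 1 compares 2, 12, 4 and picks M; Player 2 would get 6.
- R: Player 1 compares 4, 6, 1 and picks M; Player 2 would get 10.
Among 7, 6, 10, the best is 10 at R. Subgame-perfect outcome: (M, R) with payoffs (6, 10).
Under simultaneous play:
Player 1's best replies: L→T; C→M; R→M.
Player 2's best replies: T→L; M→L; B→R.
The unique mutual best reply is (T, L), giving (11, 7).
Player 2's commitment gain: 10 − 7 = 3.

3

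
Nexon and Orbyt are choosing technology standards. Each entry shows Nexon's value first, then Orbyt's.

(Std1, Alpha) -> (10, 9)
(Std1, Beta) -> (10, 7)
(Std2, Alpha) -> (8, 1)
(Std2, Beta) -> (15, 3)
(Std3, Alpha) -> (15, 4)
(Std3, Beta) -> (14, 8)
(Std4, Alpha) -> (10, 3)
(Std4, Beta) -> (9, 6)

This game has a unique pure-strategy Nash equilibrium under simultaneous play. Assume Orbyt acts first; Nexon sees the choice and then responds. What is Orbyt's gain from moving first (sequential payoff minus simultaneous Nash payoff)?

Work backward from Nexon's decision.
- Alpha: Nexon compares 10, 8, 15, 10 and picks Std3; Orbyt would get 4.
- Beta: Nexon compares 10, 15, 14, 9 and picks Std2; Orbyt would get 3.
Orbyt's induced payoffs are 4, 3, so Orbyt commits to Alpha. Subgame-perfect outcome: (Std3, Alpha) with payoffs (15, 4).
For the simultaneous game, intersect best replies.
Nexon's best replies: Alpha→Std3; Beta→Std2.
Orbyt's best replies: Std1→Alpha; Std2→Beta; Std3→Beta; Std4→Beta.
Only (Std2, Beta) has each player best-responding; Nash payoffs (15, 3).
Orbyt's commitment gain: 4 − 3 = 1.

1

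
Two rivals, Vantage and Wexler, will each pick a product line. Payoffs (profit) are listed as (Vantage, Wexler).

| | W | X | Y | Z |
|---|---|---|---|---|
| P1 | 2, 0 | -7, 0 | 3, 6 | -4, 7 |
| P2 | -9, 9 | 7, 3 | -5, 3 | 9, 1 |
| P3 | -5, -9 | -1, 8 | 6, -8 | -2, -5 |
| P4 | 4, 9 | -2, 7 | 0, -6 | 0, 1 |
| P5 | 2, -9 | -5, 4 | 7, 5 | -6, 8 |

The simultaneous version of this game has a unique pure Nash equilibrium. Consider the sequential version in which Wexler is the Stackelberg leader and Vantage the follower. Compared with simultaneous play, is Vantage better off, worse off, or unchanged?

Solve by backward induction (Wexler leads).
- W: BR = P4, leader payoff 9.
- X: BR = P2, leader payoff 3.
- Y: BR = P5, leader payoff 5.
- Z: BR = P2, leader payoff 1.
Maximizing over 9, 3, 5, 1, Wexler chooses W. Subgame-perfect outcome: (P4, W) with payoffs (4, 9).
Now find the simultaneous Nash equilibrium.
Vantage's best replies: W→P4; X→P2; Y→P5; Z→P2.
Wexler's best replies: P1→Z; P2→W; P3→X; P4→W; P5→Z.
The unique mutual best reply is (P4, W), giving (4, 9).
Vantage earns 4 sequentially versus 4 at the Nash outcome: unchanged.

unchanged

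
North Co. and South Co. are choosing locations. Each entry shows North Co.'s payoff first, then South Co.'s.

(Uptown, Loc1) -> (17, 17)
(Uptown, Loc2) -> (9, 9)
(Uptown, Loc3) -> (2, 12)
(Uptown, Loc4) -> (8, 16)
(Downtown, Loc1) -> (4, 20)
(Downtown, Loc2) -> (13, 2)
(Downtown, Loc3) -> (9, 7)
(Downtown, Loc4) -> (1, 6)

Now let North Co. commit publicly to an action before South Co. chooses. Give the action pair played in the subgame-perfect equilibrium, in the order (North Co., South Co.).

South Co. best-responds to each possible North Co. move:
- Uptown → South Co. plays Loc1 (best of 17, 9, 12, 16); North Co. gets 17.
- Downtown → South Co. plays Loc1 (best of 20, 2, 7, 6); North Co. gets 4.
North Co.'s induced payoffs are 17, 4, so North Co. commits to Uptown. Subgame-perfect outcome: (Uptown, Loc1) with payoffs (17, 17).

(Uptown, Loc1)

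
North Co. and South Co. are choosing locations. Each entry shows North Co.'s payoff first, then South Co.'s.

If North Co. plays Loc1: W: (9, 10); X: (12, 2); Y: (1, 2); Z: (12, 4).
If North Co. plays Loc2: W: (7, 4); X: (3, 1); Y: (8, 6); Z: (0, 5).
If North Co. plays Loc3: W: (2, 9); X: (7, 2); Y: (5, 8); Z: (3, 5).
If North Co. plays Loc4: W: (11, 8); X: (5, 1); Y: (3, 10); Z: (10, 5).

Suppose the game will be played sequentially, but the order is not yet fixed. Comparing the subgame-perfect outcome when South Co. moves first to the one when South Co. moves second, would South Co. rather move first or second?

second

If North Co. leads: South Co.'s best replies are Loc1→W, Loc2→Y, Loc3→W, Loc4→Y; North Co.'s induced payoffs 9, 8, 2, 3; outcome (Loc1, W), payoffs (9, 10).
If South Co. leads: North Co.'s best replies are W→Loc4, X→Loc1, Y→Loc2, Z→Loc1; South Co.'s induced payoffs 8, 2, 6, 4; outcome (Loc4, W), payoffs (11, 8).
South Co. gets 8 moving first and 10 moving second, so South Co. prefers to move second.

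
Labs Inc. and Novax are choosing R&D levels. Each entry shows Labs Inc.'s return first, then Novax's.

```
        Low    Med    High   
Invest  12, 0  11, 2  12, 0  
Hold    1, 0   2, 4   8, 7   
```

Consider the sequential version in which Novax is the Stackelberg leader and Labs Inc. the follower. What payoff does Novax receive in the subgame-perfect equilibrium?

2

Labs Inc. best-responds to each possible Novax move:
- Low → Labs Inc. plays Invest (best of 12, 1); Novax gets 0.
- Med → Labs Inc. plays Invest (best of 11, 2); Novax gets 2.
- High → Labs Inc. plays Invest (best of 12, 8); Novax gets 0.
Maximizing over 0, 2, 0, Novax chooses Med. Subgame-perfect outcome: (Invest, Med) with payoffs (11, 2).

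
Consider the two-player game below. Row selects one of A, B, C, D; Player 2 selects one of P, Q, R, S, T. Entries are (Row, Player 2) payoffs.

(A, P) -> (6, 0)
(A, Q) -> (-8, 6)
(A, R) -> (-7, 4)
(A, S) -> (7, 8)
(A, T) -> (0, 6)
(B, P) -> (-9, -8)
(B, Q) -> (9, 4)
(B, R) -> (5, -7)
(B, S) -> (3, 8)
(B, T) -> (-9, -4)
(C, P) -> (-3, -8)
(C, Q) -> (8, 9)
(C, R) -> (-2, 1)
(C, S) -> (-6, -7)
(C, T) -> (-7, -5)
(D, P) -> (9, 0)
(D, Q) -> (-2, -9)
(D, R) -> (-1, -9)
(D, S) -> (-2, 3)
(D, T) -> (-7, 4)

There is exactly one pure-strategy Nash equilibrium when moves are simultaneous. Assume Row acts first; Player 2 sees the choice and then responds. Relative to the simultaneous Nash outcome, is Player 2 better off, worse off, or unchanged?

Backward induction with Row moving first.
- A: Player 2 compares 0, 6, 4, 8, 6 and picks S; Row would get 7.
- B: Player 2 compares -8, 4, -7, 8, -4 and picks S; Row would get 3.
- C: Player 2 compares -8, 9, 1, -7, -5 and picks Q; Row would get 8.
- D: Player 2 compares 0, -9, -9, 3, 4 and picks T; Row would get -7.
Maximizing over 7, 3, 8, -7, Row chooses C. Subgame-perfect outcome: (C, Q) with payoffs (8, 9).
Under simultaneous play:
Row's best replies: P→D; Q→B; R→B; S→A; T→A.
Player 2's best replies: A→S; B→S; C→Q; D→T.
The unique mutual best reply is (A, S), giving (7, 8).
Player 2 earns 9 sequentially versus 8 at the Nash outcome: better off.

better off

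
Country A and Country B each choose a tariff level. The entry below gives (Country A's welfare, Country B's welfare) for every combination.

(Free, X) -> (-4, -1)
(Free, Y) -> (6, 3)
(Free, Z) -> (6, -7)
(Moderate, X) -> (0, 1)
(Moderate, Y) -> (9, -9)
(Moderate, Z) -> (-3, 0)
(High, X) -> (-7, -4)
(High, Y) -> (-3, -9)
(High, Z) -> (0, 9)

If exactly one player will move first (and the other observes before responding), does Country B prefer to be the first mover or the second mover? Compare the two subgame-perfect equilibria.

second

If Country A leads: Country B's best replies are Free→Y, Moderate→X, High→Z; Country A's induced payoffs 6, 0, 0; outcome (Free, Y), payoffs (6, 3).
If Country B leads: Country A's best replies are X→Moderate, Y→Moderate, Z→Free; Country B's induced payoffs 1, -9, -7; outcome (Moderate, X), payoffs (0, 1).
Country B gets 1 moving first and 3 moving second, so Country B prefers to move second.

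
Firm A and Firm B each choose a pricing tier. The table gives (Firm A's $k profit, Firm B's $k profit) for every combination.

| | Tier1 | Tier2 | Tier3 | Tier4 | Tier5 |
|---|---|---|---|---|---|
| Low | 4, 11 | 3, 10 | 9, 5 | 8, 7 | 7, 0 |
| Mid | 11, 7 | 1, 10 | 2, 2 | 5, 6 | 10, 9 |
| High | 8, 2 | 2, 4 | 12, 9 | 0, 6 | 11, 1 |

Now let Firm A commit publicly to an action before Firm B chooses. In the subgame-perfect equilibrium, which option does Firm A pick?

High

Solve by backward induction (Firm A leads).
- Low: BR = Tier1, leader payoff 4.
- Mid: BR = Tier2, leader payoff 1.
- High: BR = Tier3, leader payoff 12.
Maximizing over 4, 1, 12, Firm A chooses High. Subgame-perfect outcome: (High, Tier3) with payoffs (12, 9).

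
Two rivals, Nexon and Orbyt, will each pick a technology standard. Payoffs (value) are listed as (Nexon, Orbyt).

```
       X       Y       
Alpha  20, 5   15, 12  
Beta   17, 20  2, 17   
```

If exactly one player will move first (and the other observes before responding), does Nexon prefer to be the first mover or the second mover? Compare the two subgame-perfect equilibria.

If Nexon leads: Orbyt's best replies are Alpha→Y, Beta→X; Nexon's induced payoffs 15, 17; outcome (Beta, X), payoffs (17, 20).
If Orbyt leads: Nexon's best replies are X→Alpha, Y→Alpha; Orbyt's induced payoffs 5, 12; outcome (Alpha, Y), payoffs (15, 12).
Nexon gets 17 moving first and 15 moving second, so Nexon prefers to move first.

first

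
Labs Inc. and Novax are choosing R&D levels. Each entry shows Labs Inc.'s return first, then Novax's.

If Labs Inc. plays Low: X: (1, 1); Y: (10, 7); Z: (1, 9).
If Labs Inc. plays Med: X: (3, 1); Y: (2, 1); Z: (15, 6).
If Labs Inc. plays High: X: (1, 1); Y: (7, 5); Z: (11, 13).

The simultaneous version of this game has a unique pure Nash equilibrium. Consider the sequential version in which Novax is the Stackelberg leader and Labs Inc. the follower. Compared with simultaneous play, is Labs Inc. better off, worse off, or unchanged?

Solve by backward induction (Novax leads).
- X: Labs Inc. compares 1, 3, 1 and picks Med; Novax would get 1.
- Y: Labs Inc. compares 10, 2, 7 and picks Low; Novax would get 7.
- Z: Labs Inc. compares 1, 15, 11 and picks Med; Novax would get 6.
Among 1, 7, 6, the best is 7 at Y. Subgame-perfect outcome: (Low, Y) with payoffs (10, 7).
For the simultaneous game, intersect best replies.
Labs Inc.'s best replies: X→Med; Y→Low; Z→Med.
Novax's best replies: Low→Z; Med→Z; High→Z.
The unique mutual best reply is (Med, Z), giving (15, 6).
Labs Inc. earns 10 sequentially versus 15 at the Nash outcome: worse off.

worse off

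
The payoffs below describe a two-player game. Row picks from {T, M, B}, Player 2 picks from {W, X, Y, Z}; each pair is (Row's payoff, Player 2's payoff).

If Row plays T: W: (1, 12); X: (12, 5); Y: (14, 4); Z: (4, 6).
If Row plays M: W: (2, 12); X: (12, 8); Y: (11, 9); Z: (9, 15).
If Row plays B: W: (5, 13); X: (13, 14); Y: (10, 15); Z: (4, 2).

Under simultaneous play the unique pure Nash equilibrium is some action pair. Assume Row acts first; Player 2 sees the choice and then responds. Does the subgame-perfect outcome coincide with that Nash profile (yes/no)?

Solve by backward induction (Row leads).
- T: BR = W, leader payoff 1.
- M: BR = Z, leader payoff 9.
- B: BR = Y, leader payoff 10.
Among 1, 9, 10, the best is 10 at B. Subgame-perfect outcome: (B, Y) with payoffs (10, 15).
Now find the simultaneous Nash equilibrium.
Row's best replies: W→B; X→B; Y→T; Z→M.
Player 2's best replies: T→W; M→Z; B→Y.
The unique mutual best reply is (M, Z), giving (9, 15).
Sequential outcome (B, Y) differs from the Nash profile (M, Z).

no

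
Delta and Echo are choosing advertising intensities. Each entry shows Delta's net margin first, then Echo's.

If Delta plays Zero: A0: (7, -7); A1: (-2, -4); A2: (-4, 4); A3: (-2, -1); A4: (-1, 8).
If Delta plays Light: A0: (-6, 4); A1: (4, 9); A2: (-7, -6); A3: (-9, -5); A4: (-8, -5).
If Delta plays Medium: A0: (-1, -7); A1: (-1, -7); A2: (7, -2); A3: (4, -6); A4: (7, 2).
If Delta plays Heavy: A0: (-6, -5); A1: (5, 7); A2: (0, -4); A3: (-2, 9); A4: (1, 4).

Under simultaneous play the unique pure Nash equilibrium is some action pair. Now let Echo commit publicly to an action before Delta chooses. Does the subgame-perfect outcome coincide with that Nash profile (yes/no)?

Backward induction with Echo moving first.
- A0: Delta compares 7, -6, -1, -6 and picks Zero; Echo would get -7.
- A1: Delta compares -2, 4, -1, 5 and picks Heavy; Echo would get 7.
- A2: Delta compares -4, -7, 7, 0 and picks Medium; Echo would get -2.
- A3: Delta compares -2, -9, 4, -2 and picks Medium; Echo would get -6.
- A4: Delta compares -1, -8, 7, 1 and picks Medium; Echo would get 2.
Echo's induced payoffs are -7, 7, -2, -6, 2, so Echo commits to A1. Subgame-perfect outcome: (Heavy, A1) with payoffs (5, 7).
For the simultaneous game, intersect best replies.
Delta's best replies: A0→Zero; A1→Heavy; A2→Medium; A3→Medium; A4→Medium.
Echo's best replies: Zero→A4; Light→A1; Medium→A4; Heavy→A3.
Only (Medium, A4) has each player best-responding; Nash payoffs (7, 2).
Sequential outcome (Heavy, A1) differs from the Nash profile (Medium, A4).

no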